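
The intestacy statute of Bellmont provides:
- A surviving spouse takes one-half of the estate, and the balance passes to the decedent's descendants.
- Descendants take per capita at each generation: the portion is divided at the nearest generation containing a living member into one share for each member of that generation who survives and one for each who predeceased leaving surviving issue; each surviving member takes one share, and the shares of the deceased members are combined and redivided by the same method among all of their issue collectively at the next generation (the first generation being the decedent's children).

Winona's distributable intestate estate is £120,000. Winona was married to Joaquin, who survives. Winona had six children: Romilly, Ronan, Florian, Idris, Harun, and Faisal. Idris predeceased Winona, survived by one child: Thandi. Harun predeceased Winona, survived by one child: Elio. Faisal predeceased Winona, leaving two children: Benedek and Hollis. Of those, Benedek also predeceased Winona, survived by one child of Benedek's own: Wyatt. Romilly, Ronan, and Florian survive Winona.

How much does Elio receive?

Joaquin takes one-half of £120,000 = £60,000. The remaining £60,000 passes to the descendants.
The descendants' portion (£60,000) is divided at the children's generation into 6 shares of £10,000. Romilly, Ronan, and Florian each take £10,000. The 3 shares of the deceased (Idris, Harun, and Faisal) are combined into a pool of £30,000.
That pool (£30,000) is divided at the grandchildren's generation into 4 shares of £7,500. Thandi, Elio, and Hollis each take £7,500. The remaining share for the deceased Benedek (£7,500) is carried to the next generation.
That pool (£7,500) passes entirely to Wyatt, the sole taker at the great-grandchildren's generation.

Elio receives £7,500.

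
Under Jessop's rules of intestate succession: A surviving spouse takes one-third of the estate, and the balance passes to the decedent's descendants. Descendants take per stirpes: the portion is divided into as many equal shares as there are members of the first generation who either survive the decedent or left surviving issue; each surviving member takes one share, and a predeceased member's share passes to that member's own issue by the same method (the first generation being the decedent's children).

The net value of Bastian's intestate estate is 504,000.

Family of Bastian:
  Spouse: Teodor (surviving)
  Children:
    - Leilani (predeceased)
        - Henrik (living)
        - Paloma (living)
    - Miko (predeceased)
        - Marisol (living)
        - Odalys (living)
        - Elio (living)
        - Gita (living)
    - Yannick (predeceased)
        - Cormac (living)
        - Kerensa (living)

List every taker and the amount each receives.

Teodor: 168,000; Henrik: 56,000; Paloma: 56,000; Marisol: 28,000; Odalys: 28,000; Elio: 28,000; Gita: 28,000; Cormac: 56,000; Kerensa: 56,000

Teodor takes one-third of 504,000 = 168,000. The remaining 336,000 passes to the descendants.
The descendants' portion (336,000) is divided into 3 shares of 112,000: Leilani's 112,000 share passes to Leilani's issue; Miko's 112,000 share passes to Miko's issue; Yannick's 112,000 share passes to Yannick's issue.
Leilani's share (112,000) is divided into 2 shares of 56,000: Henrik and Paloma each take 56,000.
Miko's share (112,000) is divided into 4 shares of 28,000: Marisol, Odalys, Elio, and Gita each take 28,000.
Yannick's share (112,000) is divided into 2 shares of 56,000: Cormac and Kerensa each take 56,000.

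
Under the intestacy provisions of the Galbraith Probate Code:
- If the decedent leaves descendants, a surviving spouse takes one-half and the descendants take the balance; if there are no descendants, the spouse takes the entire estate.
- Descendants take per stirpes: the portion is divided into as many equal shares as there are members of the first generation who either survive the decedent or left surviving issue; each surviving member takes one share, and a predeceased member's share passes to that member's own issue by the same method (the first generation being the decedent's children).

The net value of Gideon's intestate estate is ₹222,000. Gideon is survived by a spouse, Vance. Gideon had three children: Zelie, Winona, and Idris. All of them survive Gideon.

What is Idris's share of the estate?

Vance takes one-half of ₹222,000 = ₹111,000. The remaining ₹111,000 passes to the descendants.
The descendants' portion (₹111,000) is divided into 3 shares of ₹37,000: Zelie, Winona, and Idris each take ₹37,000.

Idris receives ₹37,000.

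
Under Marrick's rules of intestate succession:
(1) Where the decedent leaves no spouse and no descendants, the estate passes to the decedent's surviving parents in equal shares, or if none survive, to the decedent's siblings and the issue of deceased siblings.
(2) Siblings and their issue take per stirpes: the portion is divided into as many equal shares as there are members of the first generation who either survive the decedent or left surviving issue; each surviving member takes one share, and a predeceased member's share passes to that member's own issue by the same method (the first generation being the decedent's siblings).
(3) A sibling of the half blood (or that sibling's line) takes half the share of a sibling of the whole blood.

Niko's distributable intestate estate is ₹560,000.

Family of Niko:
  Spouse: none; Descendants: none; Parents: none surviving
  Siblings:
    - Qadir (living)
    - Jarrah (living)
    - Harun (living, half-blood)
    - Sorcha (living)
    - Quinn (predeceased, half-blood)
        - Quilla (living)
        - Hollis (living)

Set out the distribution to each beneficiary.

Qadir: ₹140,000; Jarrah: ₹140,000; Harun: ₹70,000; Sorcha: ₹140,000; Quilla: ₹35,000; Hollis: ₹35,000

The entire ₹560,000 passes to the siblings and their issue.
Counting each half-blood sibling's line as half a unit, there are 4 units in ₹560,000, so one unit is ₹140,000. Whole-blood lines (Qadir, Jarrah, and Sorcha) take ₹140,000 each; half-blood lines (Harun and Quinn) take ₹70,000 each.
Quinn's share (₹70,000) is divided into 2 shares of ₹35,000: Quilla and Hollis each take ₹35,000.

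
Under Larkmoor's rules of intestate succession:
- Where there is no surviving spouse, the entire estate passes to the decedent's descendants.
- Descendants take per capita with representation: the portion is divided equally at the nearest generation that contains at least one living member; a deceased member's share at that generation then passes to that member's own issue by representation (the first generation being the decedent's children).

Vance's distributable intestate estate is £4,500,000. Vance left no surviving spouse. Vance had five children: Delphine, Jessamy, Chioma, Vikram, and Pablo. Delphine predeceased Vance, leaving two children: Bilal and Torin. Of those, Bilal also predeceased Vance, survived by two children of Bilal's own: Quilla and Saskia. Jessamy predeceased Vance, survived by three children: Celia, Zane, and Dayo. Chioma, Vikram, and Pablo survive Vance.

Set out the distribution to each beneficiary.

The entire £4,500,000 passes to the descendants.
That amount (£4,500,000) is divided into 5 shares of £900,000: Chioma, Vikram, and Pablo each take £900,000; Delphine's £900,000 share passes to Delphine's issue; Jessamy's £900,000 share passes to Jessamy's issue.
Delphine's share (£900,000) is divided into 2 shares of £450,000: Torin takes £450,000; Bilal's £450,000 share passes to Bilal's issue.
Bilal's share (£450,000) is divided into 2 shares of £225,000: Quilla and Saskia each take £225,000.
Jessamy's share (£900,000) is divided into 3 shares of £300,000: Celia, Zane, and Dayo each take £300,000.

Quilla: £225,000; Saskia: £225,000; Torin: £450,000; Celia: £300,000; Zane: £300,000; Dayo: £300,000; Chioma: £900,000; Vikram: £900,000; Pablo: £900,000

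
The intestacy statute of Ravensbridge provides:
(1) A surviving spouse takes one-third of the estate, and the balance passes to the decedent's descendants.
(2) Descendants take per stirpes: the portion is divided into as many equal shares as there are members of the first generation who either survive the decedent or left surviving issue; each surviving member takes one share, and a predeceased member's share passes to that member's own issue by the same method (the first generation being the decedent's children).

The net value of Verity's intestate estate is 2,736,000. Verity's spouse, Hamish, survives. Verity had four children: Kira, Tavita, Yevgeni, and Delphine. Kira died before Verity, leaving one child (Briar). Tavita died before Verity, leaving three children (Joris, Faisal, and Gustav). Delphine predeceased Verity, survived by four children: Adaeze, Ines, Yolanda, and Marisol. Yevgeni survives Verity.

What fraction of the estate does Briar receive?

Briar receives 1/6 of the estate.

Hamish takes one-third of 2,736,000 = 912,000. The remaining 1,824,000 passes to the descendants.
The descendants' portion (1,824,000) is divided into 4 shares of 456,000: Yevgeni takes 456,000; Kira's 456,000 share passes to Kira's issue; Tavita's 456,000 share passes to Tavita's issue; Delphine's 456,000 share passes to Delphine's issue.
Kira's share (456,000) passes entirely to Briar.
Tavita's share (456,000) is divided into 3 shares of 152,000: Joris, Faisal, and Gustav each take 152,000.
Delphine's share (456,000) is divided into 4 shares of 114,000: Adaeze, Ines, Yolanda, and Marisol each take 114,000.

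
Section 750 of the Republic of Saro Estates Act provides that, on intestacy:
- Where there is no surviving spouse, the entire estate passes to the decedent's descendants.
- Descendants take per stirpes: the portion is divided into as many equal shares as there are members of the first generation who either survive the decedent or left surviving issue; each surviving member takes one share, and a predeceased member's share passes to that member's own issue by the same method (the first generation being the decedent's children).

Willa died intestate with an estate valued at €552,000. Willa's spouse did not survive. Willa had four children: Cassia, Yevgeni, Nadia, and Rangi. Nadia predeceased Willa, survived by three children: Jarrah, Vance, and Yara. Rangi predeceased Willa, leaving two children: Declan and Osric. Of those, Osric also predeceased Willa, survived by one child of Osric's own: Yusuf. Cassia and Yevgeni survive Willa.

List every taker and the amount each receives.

Cassia: €138,000; Yevgeni: €138,000; Jarrah: €46,000; Vance: €46,000; Yara: €46,000; Declan: €69,000; Yusuf: €69,000

The entire €552,000 passes to the descendants.
That amount (€552,000) is divided into 4 shares of €138,000: Cassia and Yevgeni each take €138,000; Nadia's €138,000 share passes to Nadia's issue; Rangi's €138,000 share passes to Rangi's issue.
Nadia's share (€138,000) is divided into 3 shares of €46,000: Jarrah, Vance, and Yara each take €46,000.
Rangi's share (€138,000) is divided into 2 shares of €69,000: Declan takes €69,000; Osric's €69,000 share passes to Osric's issue.
Osric's share (€69,000) passes entirely to Yusuf.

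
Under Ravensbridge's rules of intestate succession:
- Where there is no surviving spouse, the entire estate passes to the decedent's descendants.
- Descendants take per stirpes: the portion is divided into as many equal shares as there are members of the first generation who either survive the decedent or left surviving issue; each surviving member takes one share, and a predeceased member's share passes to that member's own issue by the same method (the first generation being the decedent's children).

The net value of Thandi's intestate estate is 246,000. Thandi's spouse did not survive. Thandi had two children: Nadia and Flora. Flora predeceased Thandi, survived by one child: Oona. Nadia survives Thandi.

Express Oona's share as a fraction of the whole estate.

Oona receives 1/2 of the estate.

The entire 246,000 passes to the descendants.
That amount (246,000) is divided into 2 shares of 123,000: Nadia takes 123,000; Flora's 123,000 share passes to Flora's issue.
Flora's share (123,000) passes entirely to Oona.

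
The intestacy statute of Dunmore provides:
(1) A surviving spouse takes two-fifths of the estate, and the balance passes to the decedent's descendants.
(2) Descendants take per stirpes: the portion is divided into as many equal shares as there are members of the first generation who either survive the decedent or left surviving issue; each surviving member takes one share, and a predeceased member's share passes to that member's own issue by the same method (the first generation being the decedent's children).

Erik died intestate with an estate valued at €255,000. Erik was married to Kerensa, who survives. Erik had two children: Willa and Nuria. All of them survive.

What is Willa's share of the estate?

Willa receives €76,500.

Kerensa takes two-fifths of €255,000 = €102,000. The remaining €153,000 passes to the descendants.
The descendants' portion (€153,000) is divided into 2 shares of €76,500: Willa and Nuria each take €76,500.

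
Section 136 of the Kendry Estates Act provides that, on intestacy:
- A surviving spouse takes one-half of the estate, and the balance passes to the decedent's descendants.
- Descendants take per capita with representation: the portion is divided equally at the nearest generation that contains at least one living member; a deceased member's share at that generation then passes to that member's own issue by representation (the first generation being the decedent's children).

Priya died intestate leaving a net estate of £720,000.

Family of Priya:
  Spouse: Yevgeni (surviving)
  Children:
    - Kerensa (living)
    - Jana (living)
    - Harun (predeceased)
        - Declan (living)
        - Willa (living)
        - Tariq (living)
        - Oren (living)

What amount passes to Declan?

Yevgeni takes one-half of £720,000 = £360,000. The remaining £360,000 passes to the descendants.
The descendants' portion (£360,000) is divided into 3 shares of £120,000: Kerensa and Jana each take £120,000; Harun's £120,000 share passes to Harun's issue.
Harun's share (£120,000) is divided into 4 shares of £30,000: Declan, Willa, Tariq, and Oren each take £30,000.

Declan receives £30,000.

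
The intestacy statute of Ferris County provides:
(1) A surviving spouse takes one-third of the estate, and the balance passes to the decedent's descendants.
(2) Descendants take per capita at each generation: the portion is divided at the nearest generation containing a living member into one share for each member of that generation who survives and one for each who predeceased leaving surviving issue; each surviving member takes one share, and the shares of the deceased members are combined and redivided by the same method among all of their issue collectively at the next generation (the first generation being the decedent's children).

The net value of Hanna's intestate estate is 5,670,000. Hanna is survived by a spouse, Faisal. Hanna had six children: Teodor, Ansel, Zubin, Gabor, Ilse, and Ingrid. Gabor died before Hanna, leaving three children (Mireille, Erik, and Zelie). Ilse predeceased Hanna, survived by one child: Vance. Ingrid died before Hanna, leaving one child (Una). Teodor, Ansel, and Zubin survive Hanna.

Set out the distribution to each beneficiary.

Faisal: 1,890,000; Teodor: 630,000; Ansel: 630,000; Zubin: 630,000; Mireille: 378,000; Erik: 378,000; Zelie: 378,000; Vance: 378,000; Una: 378,000

Faisal takes one-third of 5,670,000 = 1,890,000. The remaining 3,780,000 passes to the descendants.
The descendants' portion (3,780,000) is divided at the children's generation into 6 shares of 630,000. Teodor, Ansel, and Zubin each take 630,000. The 3 shares of the deceased (Gabor, Ilse, and Ingrid) are combined into a pool of 1,890,000.
That pool (1,890,000) is divided at the grandchildren's generation equally among Mireille, Erik, Zelie, Vance, and Una: 378,000 each.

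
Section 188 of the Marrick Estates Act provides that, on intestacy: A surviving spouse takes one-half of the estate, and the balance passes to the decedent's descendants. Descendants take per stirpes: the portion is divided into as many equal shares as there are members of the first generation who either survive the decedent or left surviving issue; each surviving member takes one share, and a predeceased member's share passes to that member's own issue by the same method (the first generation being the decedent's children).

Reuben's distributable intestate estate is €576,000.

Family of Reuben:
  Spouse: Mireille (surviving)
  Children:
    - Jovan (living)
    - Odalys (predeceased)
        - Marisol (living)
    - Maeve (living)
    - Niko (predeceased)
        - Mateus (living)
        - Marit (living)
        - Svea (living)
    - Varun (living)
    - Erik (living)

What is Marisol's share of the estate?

Mireille takes one-half of €576,000 = €288,000. The remaining €288,000 passes to the descendants.
The descendants' portion (€288,000) is divided into 6 shares of €48,000: Jovan, Maeve, Varun, and Erik each take €48,000; Odalys's €48,000 share passes to Odalys's issue; Niko's €48,000 share passes to Niko's issue.
Odalys's share (€48,000) passes entirely to Marisol.
Niko's share (€48,000) is divided into 3 shares of €16,000: Mateus, Marit, and Svea each take €16,000.

Marisol receives €48,000.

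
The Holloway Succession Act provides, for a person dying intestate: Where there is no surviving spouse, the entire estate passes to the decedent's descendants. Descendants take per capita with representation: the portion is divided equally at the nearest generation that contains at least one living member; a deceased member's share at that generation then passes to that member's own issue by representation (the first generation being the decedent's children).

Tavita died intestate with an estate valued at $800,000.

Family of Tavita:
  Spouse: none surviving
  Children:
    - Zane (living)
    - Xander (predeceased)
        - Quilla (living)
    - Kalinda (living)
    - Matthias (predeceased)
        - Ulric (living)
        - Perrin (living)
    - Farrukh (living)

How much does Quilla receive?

Quilla receives $160,000.

The entire $800,000 passes to the descendants.
That amount ($800,000) is divided into 5 shares of $160,000: Zane, Kalinda, and Farrukh each take $160,000; Xander's $160,000 share passes to Xander's issue; Matthias's $160,000 share passes to Matthias's issue.
Xander's share ($160,000) passes entirely to Quilla.
Matthias's share ($160,000) is divided into 2 shares of $80,000: Ulric and Perrin each take $80,000.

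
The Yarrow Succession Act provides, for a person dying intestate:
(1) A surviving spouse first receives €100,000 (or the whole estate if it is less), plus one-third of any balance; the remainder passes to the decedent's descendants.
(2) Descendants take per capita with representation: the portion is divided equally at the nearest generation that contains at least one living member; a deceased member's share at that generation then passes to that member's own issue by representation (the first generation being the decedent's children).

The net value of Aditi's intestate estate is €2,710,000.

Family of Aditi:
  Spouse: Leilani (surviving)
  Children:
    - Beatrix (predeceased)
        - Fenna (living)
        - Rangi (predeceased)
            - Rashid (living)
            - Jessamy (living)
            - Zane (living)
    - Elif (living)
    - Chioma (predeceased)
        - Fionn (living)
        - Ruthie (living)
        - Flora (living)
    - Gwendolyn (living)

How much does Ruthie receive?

Leilani first takes €100,000, leaving a balance of €2,610,000. Leilani then takes one-third of the balance (€870,000), for a total of €970,000. The remaining €1,740,000 passes to the descendants.
The descendants' portion (€1,740,000) is divided into 4 shares of €435,000: Elif and Gwendolyn each take €435,000; Beatrix's €435,000 share passes to Beatrix's issue; Chioma's €435,000 share passes to Chioma's issue.
Beatrix's share (€435,000) is divided into 2 shares of €217,500: Fenna takes €217,500; Rangi's €217,500 share passes to Rangi's issue.
Rangi's share (€217,500) is divided into 3 shares of €72,500: Rashid, Jessamy, and Zane each take €72,500.
Chioma's share (€435,000) is divided into 3 shares of €145,000: Fionn, Ruthie, and Flora each take €145,000.

Ruthie receives €145,000.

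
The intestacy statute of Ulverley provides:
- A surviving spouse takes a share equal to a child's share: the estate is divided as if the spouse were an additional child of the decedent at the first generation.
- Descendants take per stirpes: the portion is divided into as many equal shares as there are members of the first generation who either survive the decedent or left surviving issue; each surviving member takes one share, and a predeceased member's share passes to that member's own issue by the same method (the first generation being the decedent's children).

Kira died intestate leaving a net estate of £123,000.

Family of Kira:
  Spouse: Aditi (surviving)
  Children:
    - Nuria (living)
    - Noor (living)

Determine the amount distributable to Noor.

The spouse counts as an additional share at the children's level, so there are 3 primary shares of £41,000. Aditi takes one such share (£41,000).
The children's combined portion (£82,000) is divided into 2 shares of £41,000: Nuria and Noor each take £41,000.

Noor receives £41,000.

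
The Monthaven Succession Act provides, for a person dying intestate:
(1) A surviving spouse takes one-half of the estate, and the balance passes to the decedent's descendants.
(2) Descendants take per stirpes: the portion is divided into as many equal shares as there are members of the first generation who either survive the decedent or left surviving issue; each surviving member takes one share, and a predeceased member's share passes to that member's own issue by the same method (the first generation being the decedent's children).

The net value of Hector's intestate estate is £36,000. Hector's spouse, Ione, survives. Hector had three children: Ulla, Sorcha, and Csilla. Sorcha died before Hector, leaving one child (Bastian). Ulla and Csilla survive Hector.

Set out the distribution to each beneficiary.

Ione: £18,000; Ulla: £6,000; Bastian: £6,000; Csilla: £6,000

Ione takes one-half of £36,000 = £18,000. The remaining £18,000 passes to the descendants.
The descendants' portion (£18,000) is divided into 3 shares of £6,000: Ulla and Csilla each take £6,000; Sorcha's £6,000 share passes to Sorcha's issue.
Sorcha's share (£6,000) passes entirely to Bastian.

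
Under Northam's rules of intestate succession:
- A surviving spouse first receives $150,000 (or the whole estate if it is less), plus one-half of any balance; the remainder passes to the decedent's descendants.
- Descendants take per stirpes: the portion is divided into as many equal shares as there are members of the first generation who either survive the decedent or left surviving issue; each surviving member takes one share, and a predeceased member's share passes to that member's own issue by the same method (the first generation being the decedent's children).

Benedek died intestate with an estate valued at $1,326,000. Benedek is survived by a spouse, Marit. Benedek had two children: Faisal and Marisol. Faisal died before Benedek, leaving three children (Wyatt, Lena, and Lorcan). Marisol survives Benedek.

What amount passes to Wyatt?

Wyatt receives $98,000.

Marit first takes $150,000, leaving a balance of $1,176,000. Marit then takes one-half of the balance ($588,000), for a total of $738,000. The remaining $588,000 passes to the descendants.
The descendants' portion ($588,000) is divided into 2 shares of $294,000: Marisol takes $294,000; Faisal's $294,000 share passes to Faisal's issue.
Faisal's share ($294,000) is divided into 3 shares of $98,000: Wyatt, Lena, and Lorcan each take $98,000.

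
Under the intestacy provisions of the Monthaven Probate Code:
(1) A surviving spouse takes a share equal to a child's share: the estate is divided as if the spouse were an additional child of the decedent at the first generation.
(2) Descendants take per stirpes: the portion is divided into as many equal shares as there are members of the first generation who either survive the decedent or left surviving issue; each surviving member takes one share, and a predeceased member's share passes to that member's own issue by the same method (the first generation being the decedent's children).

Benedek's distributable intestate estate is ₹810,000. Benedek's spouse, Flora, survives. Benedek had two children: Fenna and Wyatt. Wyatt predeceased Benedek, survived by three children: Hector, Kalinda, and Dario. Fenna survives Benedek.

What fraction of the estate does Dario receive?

The spouse counts as an additional share at the children's level, so there are 3 primary shares of ₹270,000. Flora takes one such share (₹270,000).
The children's combined portion (₹540,000) is divided into 2 shares of ₹270,000: Fenna takes ₹270,000; Wyatt's ₹270,000 share passes to Wyatt's issue.
Wyatt's share (₹270,000) is divided into 3 shares of ₹90,000: Hector, Kalinda, and Dario each take ₹90,000.

Dario receives 1/9 of the estate.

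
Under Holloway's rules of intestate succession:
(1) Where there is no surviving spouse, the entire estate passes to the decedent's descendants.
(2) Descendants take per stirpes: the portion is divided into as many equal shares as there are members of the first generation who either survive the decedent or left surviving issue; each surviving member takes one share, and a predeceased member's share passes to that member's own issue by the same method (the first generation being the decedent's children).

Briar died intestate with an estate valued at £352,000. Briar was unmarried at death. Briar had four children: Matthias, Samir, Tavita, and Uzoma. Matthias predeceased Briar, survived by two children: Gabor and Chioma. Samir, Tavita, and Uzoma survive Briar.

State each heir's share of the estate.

The entire £352,000 passes to the descendants.
That amount (£352,000) is divided into 4 shares of £88,000: Samir, Tavita, and Uzoma each take £88,000; Matthias's £88,000 share passes to Matthias's issue.
Matthias's share (£88,000) is divided into 2 shares of £44,000: Gabor and Chioma each take £44,000.

Gabor: £44,000; Chioma: £44,000; Samir: £88,000; Tavita: £88,000; Uzoma: £88,000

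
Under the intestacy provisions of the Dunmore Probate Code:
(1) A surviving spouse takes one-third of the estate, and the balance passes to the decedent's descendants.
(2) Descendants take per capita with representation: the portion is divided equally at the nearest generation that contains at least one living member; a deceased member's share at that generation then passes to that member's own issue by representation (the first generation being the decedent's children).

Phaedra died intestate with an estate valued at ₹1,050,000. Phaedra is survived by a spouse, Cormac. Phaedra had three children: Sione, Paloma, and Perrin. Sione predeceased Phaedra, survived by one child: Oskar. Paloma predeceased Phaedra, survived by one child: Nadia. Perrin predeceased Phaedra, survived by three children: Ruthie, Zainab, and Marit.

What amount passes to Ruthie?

Cormac takes one-third of ₹1,050,000 = ₹350,000. The remaining ₹700,000 passes to the descendants.
No child survives, so the initial division is made at the grandchildren's generation.
The descendants' portion (₹700,000) is divided into 5 shares of ₹140,000: Oskar, Nadia, Ruthie, Zainab, and Marit each take ₹140,000.

Ruthie receives ₹140,000.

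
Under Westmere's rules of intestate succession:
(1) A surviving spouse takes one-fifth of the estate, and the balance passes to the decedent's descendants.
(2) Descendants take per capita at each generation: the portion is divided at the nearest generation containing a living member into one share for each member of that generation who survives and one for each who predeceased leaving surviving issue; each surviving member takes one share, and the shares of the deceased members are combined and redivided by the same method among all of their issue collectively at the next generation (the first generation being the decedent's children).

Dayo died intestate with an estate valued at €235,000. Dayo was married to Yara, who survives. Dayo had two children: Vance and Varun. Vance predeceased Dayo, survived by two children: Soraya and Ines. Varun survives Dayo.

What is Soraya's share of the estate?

Soraya receives €47,000.

Yara takes one-fifth of €235,000 = €47,000. The remaining €188,000 passes to the descendants.
The descendants' portion (€188,000) is divided at the children's generation into 2 shares of €94,000. Varun takes €94,000. The remaining share for the deceased Vance (€94,000) is carried to the next generation.
That pool (€94,000) is divided at the grandchildren's generation equally among Soraya and Ines: €47,000 each.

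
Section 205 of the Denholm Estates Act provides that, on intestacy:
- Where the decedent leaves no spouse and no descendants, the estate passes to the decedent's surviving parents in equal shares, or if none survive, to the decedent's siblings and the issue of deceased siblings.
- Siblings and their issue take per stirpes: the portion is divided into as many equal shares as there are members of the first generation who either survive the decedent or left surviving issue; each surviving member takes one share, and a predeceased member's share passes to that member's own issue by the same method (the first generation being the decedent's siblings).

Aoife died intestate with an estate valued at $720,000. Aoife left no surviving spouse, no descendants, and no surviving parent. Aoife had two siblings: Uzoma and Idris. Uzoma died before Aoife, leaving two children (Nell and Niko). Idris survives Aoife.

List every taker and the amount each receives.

Nell: $180,000; Niko: $180,000; Idris: $360,000

The entire $720,000 passes to the siblings and their issue.
That amount ($720,000) is divided into 2 shares of $360,000: Idris takes $360,000; Uzoma's $360,000 share passes to Uzoma's issue.
Uzoma's share ($360,000) is divided into 2 shares of $180,000: Nell and Niko each take $180,000.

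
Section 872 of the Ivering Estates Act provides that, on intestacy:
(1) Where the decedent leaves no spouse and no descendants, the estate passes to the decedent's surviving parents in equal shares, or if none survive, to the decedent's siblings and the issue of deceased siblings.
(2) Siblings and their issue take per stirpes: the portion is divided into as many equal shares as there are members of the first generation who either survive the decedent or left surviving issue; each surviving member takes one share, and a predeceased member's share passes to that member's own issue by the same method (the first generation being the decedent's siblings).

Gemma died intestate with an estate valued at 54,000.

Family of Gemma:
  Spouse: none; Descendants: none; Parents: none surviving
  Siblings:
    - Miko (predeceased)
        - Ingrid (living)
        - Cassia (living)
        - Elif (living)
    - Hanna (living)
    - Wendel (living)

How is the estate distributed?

The entire 54,000 passes to the siblings and their issue.
That amount (54,000) is divided into 3 shares of 18,000: Hanna and Wendel each take 18,000; Miko's 18,000 share passes to Miko's issue.
Miko's share (18,000) is divided into 3 shares of 6,000: Ingrid, Cassia, and Elif each take 6,000.

Ingrid: 6,000; Cassia: 6,000; Elif: 6,000; Hanna: 18,000; Wendel: 18,000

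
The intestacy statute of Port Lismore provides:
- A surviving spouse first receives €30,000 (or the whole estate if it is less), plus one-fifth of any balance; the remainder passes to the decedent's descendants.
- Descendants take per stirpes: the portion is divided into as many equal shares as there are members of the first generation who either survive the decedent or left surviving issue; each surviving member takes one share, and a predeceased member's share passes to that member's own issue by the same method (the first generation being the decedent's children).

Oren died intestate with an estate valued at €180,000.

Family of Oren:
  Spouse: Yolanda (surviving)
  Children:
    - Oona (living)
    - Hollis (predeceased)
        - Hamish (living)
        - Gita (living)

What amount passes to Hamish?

Yolanda first takes €30,000, leaving a balance of €150,000. Yolanda then takes one-fifth of the balance (€30,000), for a total of €60,000. The remaining €120,000 passes to the descendants.
The descendants' portion (€120,000) is divided into 2 shares of €60,000: Oona takes €60,000; Hollis's €60,000 share passes to Hollis's issue.
Hollis's share (€60,000) is divided into 2 shares of €30,000: Hamish and Gita each take €30,000.

Hamish receives €30,000.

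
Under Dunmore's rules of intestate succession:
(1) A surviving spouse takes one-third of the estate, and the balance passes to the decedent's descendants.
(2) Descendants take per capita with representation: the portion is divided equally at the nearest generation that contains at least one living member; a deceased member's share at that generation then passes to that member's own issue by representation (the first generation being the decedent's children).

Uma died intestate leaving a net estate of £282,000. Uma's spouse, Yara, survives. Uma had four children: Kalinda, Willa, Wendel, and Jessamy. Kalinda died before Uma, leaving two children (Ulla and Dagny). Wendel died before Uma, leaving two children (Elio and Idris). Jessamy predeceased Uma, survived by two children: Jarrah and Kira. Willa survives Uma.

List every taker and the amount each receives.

Yara: £94,000; Ulla: £23,500; Dagny: £23,500; Willa: £47,000; Elio: £23,500; Idris: £23,500; Jarrah: £23,500; Kira: £23,500

Yara takes one-third of £282,000 = £94,000. The remaining £188,000 passes to the descendants.
The descendants' portion (£188,000) is divided into 4 shares of £47,000: Willa takes £47,000; Kalinda's £47,000 share passes to Kalinda's issue; Wendel's £47,000 share passes to Wendel's issue; Jessamy's £47,000 share passes to Jessamy's issue.
Kalinda's share (£47,000) is divided into 2 shares of £23,500: Ulla and Dagny each take £23,500.
Wendel's share (£47,000) is divided into 2 shares of £23,500: Elio and Idris each take £23,500.
Jessamy's share (£47,000) is divided into 2 shares of £23,500: Jarrah and Kira each take £23,500.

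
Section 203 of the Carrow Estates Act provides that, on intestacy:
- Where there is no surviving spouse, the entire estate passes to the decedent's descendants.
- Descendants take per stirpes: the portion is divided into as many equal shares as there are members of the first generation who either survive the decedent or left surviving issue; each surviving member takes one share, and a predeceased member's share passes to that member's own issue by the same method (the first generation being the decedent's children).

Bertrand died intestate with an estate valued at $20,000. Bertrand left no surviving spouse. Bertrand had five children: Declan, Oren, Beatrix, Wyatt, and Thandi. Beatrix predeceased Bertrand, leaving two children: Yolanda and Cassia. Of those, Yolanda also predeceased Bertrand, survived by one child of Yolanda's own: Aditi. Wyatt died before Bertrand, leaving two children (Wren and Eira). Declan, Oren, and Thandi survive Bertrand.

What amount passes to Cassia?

The entire $20,000 passes to the descendants.
That amount ($20,000) is divided into 5 shares of $4,000: Declan, Oren, and Thandi each take $4,000; Beatrix's $4,000 share passes to Beatrix's issue; Wyatt's $4,000 share passes to Wyatt's issue.
Beatrix's share ($4,000) is divided into 2 shares of $2,000: Cassia takes $2,000; Yolanda's $2,000 share passes to Yolanda's issue.
Yolanda's share ($2,000) passes entirely to Aditi.
Wyatt's share ($4,000) is divided into 2 shares of $2,000: Wren and Eira each take $2,000.

Cassia receives $2,000.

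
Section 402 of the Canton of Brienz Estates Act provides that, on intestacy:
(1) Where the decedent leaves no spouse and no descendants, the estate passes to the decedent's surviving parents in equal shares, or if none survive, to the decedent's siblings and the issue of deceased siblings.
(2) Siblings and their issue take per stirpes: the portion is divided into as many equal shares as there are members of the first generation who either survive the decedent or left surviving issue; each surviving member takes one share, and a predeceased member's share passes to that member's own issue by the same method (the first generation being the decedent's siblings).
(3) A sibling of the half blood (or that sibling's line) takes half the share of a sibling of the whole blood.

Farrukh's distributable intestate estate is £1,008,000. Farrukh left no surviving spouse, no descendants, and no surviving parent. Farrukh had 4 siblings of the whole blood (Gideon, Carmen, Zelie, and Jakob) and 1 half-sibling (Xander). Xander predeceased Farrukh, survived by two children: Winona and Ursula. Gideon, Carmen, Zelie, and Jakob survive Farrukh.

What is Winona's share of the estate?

The entire £1,008,000 passes to the siblings and their issue.
Counting each half-blood sibling's line as half a unit, there are 9/2 units in £1,008,000, so one unit is £224,000. Whole-blood lines (Gideon, Carmen, Zelie, and Jakob) take £224,000 each; half-blood lines (Xander) take £112,000 each.
Xander's share (£112,000) is divided into 2 shares of £56,000: Winona and Ursula each take £56,000.

Winona receives £56,000.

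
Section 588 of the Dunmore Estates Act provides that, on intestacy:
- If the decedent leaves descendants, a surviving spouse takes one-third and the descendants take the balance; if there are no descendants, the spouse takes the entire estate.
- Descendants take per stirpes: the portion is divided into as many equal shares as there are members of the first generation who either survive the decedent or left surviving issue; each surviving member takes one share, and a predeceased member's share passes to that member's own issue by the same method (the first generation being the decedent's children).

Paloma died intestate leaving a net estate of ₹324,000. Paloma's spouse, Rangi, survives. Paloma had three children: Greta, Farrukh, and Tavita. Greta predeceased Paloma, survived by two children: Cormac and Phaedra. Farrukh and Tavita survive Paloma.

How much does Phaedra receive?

Phaedra receives ₹36,000.

Rangi takes one-third of ₹324,000 = ₹108,000. The remaining ₹216,000 passes to the descendants.
The descendants' portion (₹216,000) is divided into 3 shares of ₹72,000: Farrukh and Tavita each take ₹72,000; Greta's ₹72,000 share passes to Greta's issue.
Greta's share (₹72,000) is divided into 2 shares of ₹36,000: Cormac and Phaedra each take ₹36,000.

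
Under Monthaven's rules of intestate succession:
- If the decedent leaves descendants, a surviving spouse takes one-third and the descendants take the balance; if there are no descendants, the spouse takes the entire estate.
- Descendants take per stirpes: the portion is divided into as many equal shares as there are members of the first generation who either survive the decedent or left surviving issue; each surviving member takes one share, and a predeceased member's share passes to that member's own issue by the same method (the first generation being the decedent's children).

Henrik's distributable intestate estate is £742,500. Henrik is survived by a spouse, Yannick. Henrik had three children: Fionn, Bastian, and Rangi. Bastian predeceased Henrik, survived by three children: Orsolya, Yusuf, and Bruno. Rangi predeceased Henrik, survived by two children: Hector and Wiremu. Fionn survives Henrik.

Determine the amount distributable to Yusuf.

Yusuf receives £55,000.

Yannick takes one-third of £742,500 = £247,500. The remaining £495,000 passes to the descendants.
The descendants' portion (£495,000) is divided into 3 shares of £165,000: Fionn takes £165,000; Bastian's £165,000 share passes to Bastian's issue; Rangi's £165,000 share passes to Rangi's issue.
Bastian's share (£165,000) is divided into 3 shares of £55,000: Orsolya, Yusuf, and Bruno each take £55,000.
Rangi's share (£165,000) is divided into 2 shares of £82,500: Hector and Wiremu each take £82,500.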